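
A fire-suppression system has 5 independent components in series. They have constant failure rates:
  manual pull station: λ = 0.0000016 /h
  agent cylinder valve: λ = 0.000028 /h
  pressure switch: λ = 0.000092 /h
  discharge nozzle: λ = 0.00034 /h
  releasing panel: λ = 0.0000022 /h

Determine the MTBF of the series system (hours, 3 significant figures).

2160

Series of exponential components: λ_sys = Σ λ_i
λ_sys = 0.0000016 + 0.000028 + 0.000092 + 0.00034 + 0.0000022 = 4.6380e-04 /h
MTBF = 1 / λ_sys = 2160 h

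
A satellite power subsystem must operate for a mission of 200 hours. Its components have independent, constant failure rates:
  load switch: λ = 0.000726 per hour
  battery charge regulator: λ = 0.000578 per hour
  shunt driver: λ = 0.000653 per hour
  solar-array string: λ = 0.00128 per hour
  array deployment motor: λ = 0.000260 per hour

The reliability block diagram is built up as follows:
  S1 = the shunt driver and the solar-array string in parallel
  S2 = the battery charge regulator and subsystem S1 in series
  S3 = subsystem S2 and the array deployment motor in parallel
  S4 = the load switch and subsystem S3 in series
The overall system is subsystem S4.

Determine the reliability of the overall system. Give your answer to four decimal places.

R(load switch) = exp(−0.000726 × 200) = 0.864849
R(battery charge regulator) = exp(−0.000578 × 200) = 0.890831
R(shunt driver) = exp(−0.000653 × 200) = 0.877569
R(solar-array string) = exp(−0.00128 × 200) = 0.774142
R(array deployment motor) = exp(−0.000260 × 200) = 0.949329
Parallel (shunt driver and solar-array string): 1 − (1 − 0.877569)(1 − 0.774142) = 0.972348
Series (battery charge regulator and [0.972348]): 0.890831 × 0.972348 = 0.866198
Parallel ([0.866198] and array deployment motor): 1 − (1 − 0.866198)(1 − 0.949329) = 0.993220
Series (load switch and [0.993220]): 0.864849 × 0.993220 = 0.8590

0.8590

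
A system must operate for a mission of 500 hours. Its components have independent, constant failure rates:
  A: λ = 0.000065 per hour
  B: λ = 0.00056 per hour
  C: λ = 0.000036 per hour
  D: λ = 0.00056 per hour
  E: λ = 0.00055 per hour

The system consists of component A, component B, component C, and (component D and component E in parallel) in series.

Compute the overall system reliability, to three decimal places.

R(A) = exp(−0.000065 × 500) = 0.96802
R(B) = exp(−0.00056 × 500) = 0.75578
R(C) = exp(−0.000036 × 500) = 0.98216
R(D) = exp(−0.00056 × 500) = 0.75578
R(E) = exp(−0.00055 × 500) = 0.75957
Parallel (D and E): 1 − (1 − 0.75578)(1 − 0.75957) = 0.94128
Series (A, B, C, and [0.94128]): 0.96802 × 0.75578 × 0.98216 × 0.94128 = 0.676

0.676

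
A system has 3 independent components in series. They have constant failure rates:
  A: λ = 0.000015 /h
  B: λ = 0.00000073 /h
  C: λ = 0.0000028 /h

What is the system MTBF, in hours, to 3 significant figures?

54000

Series of exponential components: λ_sys = Σ λ_i
λ_sys = 0.000015 + 0.00000073 + 0.0000028 = 1.8530e-05 /h
MTBF = 1 / λ_sys = 54000 h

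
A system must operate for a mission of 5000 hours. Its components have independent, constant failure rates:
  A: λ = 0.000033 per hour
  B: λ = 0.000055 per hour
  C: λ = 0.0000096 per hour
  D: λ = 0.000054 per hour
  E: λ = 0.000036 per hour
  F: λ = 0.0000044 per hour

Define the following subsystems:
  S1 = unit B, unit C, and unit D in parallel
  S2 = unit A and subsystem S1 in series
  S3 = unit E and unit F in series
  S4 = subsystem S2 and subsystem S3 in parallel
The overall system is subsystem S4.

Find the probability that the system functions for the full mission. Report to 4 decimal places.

0.9718

R(A) = exp(−0.000033 × 5000) = 0.847894
R(B) = exp(−0.000055 × 5000) = 0.759572
R(C) = exp(−0.0000096 × 5000) = 0.953134
R(D) = exp(−0.000054 × 5000) = 0.763379
R(E) = exp(−0.000036 × 5000) = 0.835270
R(F) = exp(−0.0000044 × 5000) = 0.978240
Parallel (B, C, and D): 1 − (1 − 0.759572)(1 − 0.953134)(1 − 0.763379) = 0.997334
Series (A and [0.997334]): 0.847894 × 0.997334 = 0.845634
Series (E and F): 0.835270 × 0.978240 = 0.817095
Parallel ([0.845634] and [0.817095]): 1 − (1 − 0.845634)(1 − 0.817095) = 0.9718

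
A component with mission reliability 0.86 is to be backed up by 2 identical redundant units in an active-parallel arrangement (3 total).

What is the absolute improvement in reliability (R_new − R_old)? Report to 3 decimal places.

0.137

R_before = 0.86
R_after = 1 − (1 − 0.86)^3 = 0.997
ΔR = 0.997 − 0.86 = 0.137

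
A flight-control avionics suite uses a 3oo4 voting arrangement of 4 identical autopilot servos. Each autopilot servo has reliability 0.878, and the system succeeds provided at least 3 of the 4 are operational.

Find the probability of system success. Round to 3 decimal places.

R = Σ_{i=3}^{4} C(4,i) p^i (1−p)^{4−i} with p = 0.878
C(4,3)·0.878^3·0.122^1 = 0.33030
C(4,4)·0.878^4·0.122^0 = 0.59426
Sum = 0.925

0.925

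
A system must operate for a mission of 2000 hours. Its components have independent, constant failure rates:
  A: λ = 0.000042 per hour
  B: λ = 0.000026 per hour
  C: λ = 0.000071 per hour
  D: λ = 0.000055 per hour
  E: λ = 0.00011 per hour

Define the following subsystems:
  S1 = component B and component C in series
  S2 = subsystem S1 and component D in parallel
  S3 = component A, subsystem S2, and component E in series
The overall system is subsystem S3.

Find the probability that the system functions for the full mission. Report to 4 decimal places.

0.7243

R(A) = exp(−0.000042 × 2000) = 0.919431
R(B) = exp(−0.000026 × 2000) = 0.949329
R(C) = exp(−0.000071 × 2000) = 0.867621
R(D) = exp(−0.000055 × 2000) = 0.895834
R(E) = exp(−0.00011 × 2000) = 0.802519
Series (B and C): 0.949329 × 0.867621 = 0.823658
Parallel ([0.823658] and D): 1 − (1 − 0.823658)(1 − 0.895834) = 0.981631
Series (A, [0.981631], and E): 0.919431 × 0.981631 × 0.802519 = 0.7243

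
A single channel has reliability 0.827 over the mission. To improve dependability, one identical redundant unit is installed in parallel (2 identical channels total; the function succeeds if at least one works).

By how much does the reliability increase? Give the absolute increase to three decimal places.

0.143

R_before = 0.827
R_after = 1 − (1 − 0.827)^2 = 0.970
ΔR = 0.970 − 0.827 = 0.143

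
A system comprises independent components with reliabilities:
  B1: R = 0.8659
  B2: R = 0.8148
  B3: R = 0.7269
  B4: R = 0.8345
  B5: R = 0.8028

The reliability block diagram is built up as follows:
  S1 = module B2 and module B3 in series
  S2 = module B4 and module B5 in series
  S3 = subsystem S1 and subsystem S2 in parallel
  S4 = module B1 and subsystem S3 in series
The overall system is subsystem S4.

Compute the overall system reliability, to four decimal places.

Series (B2 and B3): 0.814800 × 0.726900 = 0.592278
Series (B4 and B5): 0.834500 × 0.802800 = 0.669937
Parallel ([0.592278] and [0.669937]): 1 − (1 − 0.592278)(1 − 0.669937) = 0.865426
Series (B1 and [0.865426]): 0.865900 × 0.865426 = 0.7494

0.7494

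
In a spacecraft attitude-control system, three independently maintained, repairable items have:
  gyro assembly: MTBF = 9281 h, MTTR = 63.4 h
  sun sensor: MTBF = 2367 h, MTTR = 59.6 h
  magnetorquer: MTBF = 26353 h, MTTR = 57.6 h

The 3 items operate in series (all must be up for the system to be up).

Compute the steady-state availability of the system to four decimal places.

A(gyro assembly) = MTBF/(MTBF+MTTR) = 9281/(9281+63.4) = 0.993215
A(sun sensor) = MTBF/(MTBF+MTTR) = 2367/(2367+59.6) = 0.975439
A(magnetorquer) = MTBF/(MTBF+MTTR) = 26353/(26353+57.6) = 0.997819
Series availability: 0.993215 × 0.975439 × 0.997819 = 0.9667

0.9667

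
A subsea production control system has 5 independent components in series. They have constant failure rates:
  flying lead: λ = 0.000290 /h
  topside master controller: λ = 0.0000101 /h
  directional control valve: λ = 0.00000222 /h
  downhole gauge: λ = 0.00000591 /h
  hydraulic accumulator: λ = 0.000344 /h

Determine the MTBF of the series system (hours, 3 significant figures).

Series of exponential components: λ_sys = Σ λ_i
λ_sys = 0.000290 + 0.0000101 + 0.00000222 + 0.00000591 + 0.000344 = 6.5223e-04 /h
MTBF = 1 / λ_sys = 1530 h

1530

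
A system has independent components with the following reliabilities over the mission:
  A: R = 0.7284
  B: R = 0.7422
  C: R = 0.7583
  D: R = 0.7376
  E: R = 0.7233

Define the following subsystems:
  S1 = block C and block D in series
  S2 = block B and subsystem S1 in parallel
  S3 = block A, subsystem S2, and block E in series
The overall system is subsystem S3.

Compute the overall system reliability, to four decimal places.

0.4670

Series (C and D): 0.758300 × 0.737600 = 0.559322
Parallel (B and [0.559322]): 1 − (1 − 0.742200)(1 − 0.559322) = 0.886393
Series (A, [0.886393], and E): 0.728400 × 0.886393 × 0.723300 = 0.4670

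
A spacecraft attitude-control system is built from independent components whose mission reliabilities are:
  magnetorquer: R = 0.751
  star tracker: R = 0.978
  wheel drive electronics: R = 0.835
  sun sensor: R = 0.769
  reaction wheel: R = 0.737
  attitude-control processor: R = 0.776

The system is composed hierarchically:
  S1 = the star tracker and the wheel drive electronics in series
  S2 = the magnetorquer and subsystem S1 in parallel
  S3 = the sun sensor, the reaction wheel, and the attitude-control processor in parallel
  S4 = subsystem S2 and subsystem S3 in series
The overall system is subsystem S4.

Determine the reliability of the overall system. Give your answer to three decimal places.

0.941

Series (star tracker and wheel drive electronics): 0.97800 × 0.83500 = 0.81663
Parallel (magnetorquer and [0.81663]): 1 − (1 − 0.75100)(1 − 0.81663) = 0.95434
Parallel (sun sensor, reaction wheel, and attitude-control processor): 1 − (1 − 0.76900)(1 − 0.73700)(1 − 0.77600) = 0.98639
Series ([0.95434] and [0.98639]): 0.95434 × 0.98639 = 0.941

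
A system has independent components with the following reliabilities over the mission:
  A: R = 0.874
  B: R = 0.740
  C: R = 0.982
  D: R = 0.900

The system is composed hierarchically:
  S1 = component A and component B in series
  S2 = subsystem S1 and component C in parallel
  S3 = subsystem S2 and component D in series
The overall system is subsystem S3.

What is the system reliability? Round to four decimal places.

0.8943

Series (A and B): 0.874000 × 0.740000 = 0.646760
Parallel ([0.646760] and C): 1 − (1 − 0.646760)(1 − 0.982000) = 0.993642
Series ([0.993642] and D): 0.993642 × 0.900000 = 0.8943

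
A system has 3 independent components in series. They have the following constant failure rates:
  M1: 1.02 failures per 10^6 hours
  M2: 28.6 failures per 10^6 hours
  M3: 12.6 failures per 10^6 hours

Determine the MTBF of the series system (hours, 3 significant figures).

Series of exponential components: λ_sys = Σ λ_i
λ_sys = 0.00000102 + 0.0000286 + 0.0000126 = 4.2220e-05 /h
MTBF = 1 / λ_sys = 23700 h

23700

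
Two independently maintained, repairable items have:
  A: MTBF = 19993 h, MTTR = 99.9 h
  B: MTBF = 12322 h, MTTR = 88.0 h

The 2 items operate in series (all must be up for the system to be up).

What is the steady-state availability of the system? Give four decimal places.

0.9880

A(A) = MTBF/(MTBF+MTTR) = 19993/(19993+99.9) = 0.995028
A(B) = MTBF/(MTBF+MTTR) = 12322/(12322+88.0) = 0.992909
Series availability: 0.995028 × 0.992909 = 0.9880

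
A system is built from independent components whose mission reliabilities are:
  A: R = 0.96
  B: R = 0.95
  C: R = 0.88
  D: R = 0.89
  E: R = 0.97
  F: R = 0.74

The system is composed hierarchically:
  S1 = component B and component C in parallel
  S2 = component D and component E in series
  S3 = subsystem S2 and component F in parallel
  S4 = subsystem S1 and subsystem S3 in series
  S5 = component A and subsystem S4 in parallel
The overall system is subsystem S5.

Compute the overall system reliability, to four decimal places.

0.9983

Parallel (B and C): 1 − (1 − 0.950000)(1 − 0.880000) = 0.994000
Series (D and E): 0.890000 × 0.970000 = 0.863300
Parallel ([0.863300] and F): 1 − (1 − 0.863300)(1 − 0.740000) = 0.964458
Series ([0.994000] and [0.964458]): 0.994000 × 0.964458 = 0.958671
Parallel (A and [0.958671]): 1 − (1 − 0.960000)(1 − 0.958671) = 0.9983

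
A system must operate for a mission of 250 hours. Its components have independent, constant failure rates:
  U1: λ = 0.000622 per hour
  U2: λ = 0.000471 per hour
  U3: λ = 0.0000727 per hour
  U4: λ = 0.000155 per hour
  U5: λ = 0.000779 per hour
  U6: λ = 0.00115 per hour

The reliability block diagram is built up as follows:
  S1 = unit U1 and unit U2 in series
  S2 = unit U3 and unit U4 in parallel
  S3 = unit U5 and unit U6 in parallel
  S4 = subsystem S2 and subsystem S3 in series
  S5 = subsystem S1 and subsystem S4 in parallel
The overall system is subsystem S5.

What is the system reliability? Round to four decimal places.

0.9893

R(U1) = exp(−0.000622 × 250) = 0.855987
R(U2) = exp(−0.000471 × 250) = 0.888918
R(U3) = exp(−0.0000727 × 250) = 0.981989
R(U4) = exp(−0.000155 × 250) = 0.961991
R(U5) = exp(−0.000779 × 250) = 0.823040
R(U6) = exp(−0.00115 × 250) = 0.750137
Series (U1 and U2): 0.855987 × 0.888918 = 0.760902
Parallel (U3 and U4): 1 − (1 − 0.981989)(1 − 0.961991) = 0.999315
Parallel (U5 and U6): 1 − (1 − 0.823040)(1 − 0.750137) = 0.955784
Series ([0.999315] and [0.955784]): 0.999315 × 0.955784 = 0.955129
Parallel ([0.760902] and [0.955129]): 1 − (1 − 0.760902)(1 − 0.955129) = 0.9893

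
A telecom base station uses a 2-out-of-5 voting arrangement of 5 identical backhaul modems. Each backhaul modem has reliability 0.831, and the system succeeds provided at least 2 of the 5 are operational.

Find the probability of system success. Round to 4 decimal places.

0.9965

R = Σ_{i=2}^{5} C(5,i) p^i (1−p)^{5−i} with p = 0.831
C(5,2)·0.831^2·0.169^3 = 0.033332
C(5,3)·0.831^3·0.169^2 = 0.163899
C(5,4)·0.831^4·0.169^1 = 0.402959
C(5,5)·0.831^5·0.169^0 = 0.396283
Sum = 0.9965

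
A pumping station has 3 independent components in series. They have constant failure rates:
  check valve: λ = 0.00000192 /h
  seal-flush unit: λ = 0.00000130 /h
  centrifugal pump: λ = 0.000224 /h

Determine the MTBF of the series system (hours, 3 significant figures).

4400

Series of exponential components: λ_sys = Σ λ_i
λ_sys = 0.00000192 + 0.00000130 + 0.000224 = 2.2722e-04 /h
MTBF = 1 / λ_sys = 4400 h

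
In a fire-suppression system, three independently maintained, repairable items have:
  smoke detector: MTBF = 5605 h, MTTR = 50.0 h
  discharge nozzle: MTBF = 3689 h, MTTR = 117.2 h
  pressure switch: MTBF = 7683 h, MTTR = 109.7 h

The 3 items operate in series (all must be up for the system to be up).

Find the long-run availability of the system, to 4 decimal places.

0.9471

A(smoke detector) = MTBF/(MTBF+MTTR) = 5605/(5605+50.0) = 0.991158
A(discharge nozzle) = MTBF/(MTBF+MTTR) = 3689/(3689+117.2) = 0.969208
A(pressure switch) = MTBF/(MTBF+MTTR) = 7683/(7683+109.7) = 0.985923
Series availability: 0.991158 × 0.969208 × 0.985923 = 0.9471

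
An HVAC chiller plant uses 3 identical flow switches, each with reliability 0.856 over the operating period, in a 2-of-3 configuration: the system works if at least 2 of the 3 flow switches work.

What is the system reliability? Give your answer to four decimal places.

R = Σ_{i=2}^{3} C(3,i) p^i (1−p)^{3−i} with p = 0.856
C(3,2)·0.856^2·0.144^1 = 0.316542
C(3,3)·0.856^3·0.144^0 = 0.627222
Sum = 0.9438

0.9438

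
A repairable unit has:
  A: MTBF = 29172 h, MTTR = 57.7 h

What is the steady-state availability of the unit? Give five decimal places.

A(A) = MTBF/(MTBF+MTTR) = 29172/(29172+57.7) = 0.99803

0.99803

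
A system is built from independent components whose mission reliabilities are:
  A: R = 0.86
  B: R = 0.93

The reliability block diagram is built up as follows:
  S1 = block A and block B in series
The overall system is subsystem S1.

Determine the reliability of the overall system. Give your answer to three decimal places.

0.800

Series (A and B): 0.86000 × 0.93000 = 0.800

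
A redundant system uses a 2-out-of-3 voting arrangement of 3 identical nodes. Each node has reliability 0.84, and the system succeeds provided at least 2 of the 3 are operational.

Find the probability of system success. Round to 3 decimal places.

0.931

R = Σ_{i=2}^{3} C(3,i) p^i (1−p)^{3−i} with p = 0.84
C(3,2)·0.84^2·0.16^1 = 0.33869
C(3,3)·0.84^3·0.16^0 = 0.59270
Sum = 0.931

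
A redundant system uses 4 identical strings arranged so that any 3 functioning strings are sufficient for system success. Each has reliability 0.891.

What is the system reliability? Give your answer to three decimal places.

R = Σ_{i=3}^{4} C(4,i) p^i (1−p)^{4−i} with p = 0.891
C(4,3)·0.891^3·0.109^1 = 0.30840
C(4,4)·0.891^4·0.109^0 = 0.63025
Sum = 0.939

0.939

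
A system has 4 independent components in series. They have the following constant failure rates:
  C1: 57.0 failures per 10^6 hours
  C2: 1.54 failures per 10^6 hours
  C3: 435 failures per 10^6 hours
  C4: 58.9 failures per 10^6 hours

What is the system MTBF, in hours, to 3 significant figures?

Series of exponential components: λ_sys = Σ λ_i
λ_sys = 0.0000570 + 0.00000154 + 0.000435 + 0.0000589 = 5.5244e-04 /h
MTBF = 1 / λ_sys = 1810 h

1810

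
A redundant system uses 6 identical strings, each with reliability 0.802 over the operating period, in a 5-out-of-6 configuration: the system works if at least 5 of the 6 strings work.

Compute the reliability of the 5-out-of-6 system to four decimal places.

0.6603

R = Σ_{i=5}^{6} C(6,i) p^i (1−p)^{6−i} with p = 0.802
C(6,5)·0.802^5·0.198^1 = 0.394174
C(6,6)·0.802^6·0.198^0 = 0.266101
Sum = 0.6603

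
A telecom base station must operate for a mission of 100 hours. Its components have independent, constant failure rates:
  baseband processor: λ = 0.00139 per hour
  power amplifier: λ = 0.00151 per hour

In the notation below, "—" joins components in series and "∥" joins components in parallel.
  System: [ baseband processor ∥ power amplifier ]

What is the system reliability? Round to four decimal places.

0.9818

R(baseband processor) = exp(−0.00139 × 100) = 0.870228
R(power amplifier) = exp(−0.00151 × 100) = 0.859848
Parallel (baseband processor and power amplifier): 1 − (1 − 0.870228)(1 − 0.859848) = 0.9818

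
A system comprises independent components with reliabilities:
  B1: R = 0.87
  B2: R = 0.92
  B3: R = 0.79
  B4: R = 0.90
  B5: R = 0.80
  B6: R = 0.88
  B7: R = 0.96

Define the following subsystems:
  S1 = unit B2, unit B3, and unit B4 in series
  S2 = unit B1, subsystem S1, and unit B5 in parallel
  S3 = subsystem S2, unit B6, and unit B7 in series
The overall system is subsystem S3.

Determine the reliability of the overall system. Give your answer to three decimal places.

Series (B2, B3, and B4): 0.92000 × 0.79000 × 0.90000 = 0.65412
Parallel (B1, [0.65412], and B5): 1 − (1 − 0.87000)(1 − 0.65412)(1 − 0.80000) = 0.99101
Series ([0.99101], B6, and B7): 0.99101 × 0.88000 × 0.96000 = 0.837

0.837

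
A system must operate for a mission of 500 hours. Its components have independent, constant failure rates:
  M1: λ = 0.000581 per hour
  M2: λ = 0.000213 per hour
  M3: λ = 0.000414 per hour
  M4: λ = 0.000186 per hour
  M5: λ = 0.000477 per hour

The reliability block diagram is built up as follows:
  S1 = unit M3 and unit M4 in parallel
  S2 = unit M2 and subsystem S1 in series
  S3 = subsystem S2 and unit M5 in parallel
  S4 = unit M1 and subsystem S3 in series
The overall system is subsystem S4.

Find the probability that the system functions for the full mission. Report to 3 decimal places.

0.729

R(M1) = exp(−0.000581 × 500) = 0.74789
R(M2) = exp(−0.000213 × 500) = 0.89898
R(M3) = exp(−0.000414 × 500) = 0.81302
R(M4) = exp(−0.000186 × 500) = 0.91119
R(M5) = exp(−0.000477 × 500) = 0.78781
Parallel (M3 and M4): 1 − (1 − 0.81302)(1 − 0.91119) = 0.98339
Series (M2 and [0.98339]): 0.89898 × 0.98339 = 0.88405
Parallel ([0.88405] and M5): 1 − (1 − 0.88405)(1 − 0.78781) = 0.97540
Series (M1 and [0.97540]): 0.74789 × 0.97540 = 0.729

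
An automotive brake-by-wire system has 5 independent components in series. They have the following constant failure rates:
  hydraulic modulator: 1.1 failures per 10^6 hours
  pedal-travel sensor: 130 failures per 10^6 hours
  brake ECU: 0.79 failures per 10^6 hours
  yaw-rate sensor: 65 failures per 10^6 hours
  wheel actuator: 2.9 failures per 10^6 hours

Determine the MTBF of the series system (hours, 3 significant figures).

5010

Series of exponential components: λ_sys = Σ λ_i
λ_sys = 0.0000011 + 0.00013 + 0.00000079 + 0.000065 + 0.0000029 = 1.9979e-04 /h
MTBF = 1 / λ_sys = 5010 h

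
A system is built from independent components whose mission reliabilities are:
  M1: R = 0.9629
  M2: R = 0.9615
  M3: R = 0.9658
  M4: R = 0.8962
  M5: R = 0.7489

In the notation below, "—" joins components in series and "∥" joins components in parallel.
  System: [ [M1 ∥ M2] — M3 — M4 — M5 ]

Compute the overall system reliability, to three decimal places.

Parallel (M1 and M2): 1 − (1 − 0.96290)(1 − 0.96150) = 0.99857
Series ([0.99857], M3, M4, and M5): 0.99857 × 0.96580 × 0.89620 × 0.74890 = 0.647

0.647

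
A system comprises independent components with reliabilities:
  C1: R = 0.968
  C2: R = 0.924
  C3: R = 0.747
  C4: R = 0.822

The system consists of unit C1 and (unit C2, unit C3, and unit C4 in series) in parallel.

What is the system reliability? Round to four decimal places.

Series (C2, C3, and C4): 0.924000 × 0.747000 × 0.822000 = 0.567367
Parallel (C1 and [0.567367]): 1 − (1 − 0.968000)(1 − 0.567367) = 0.9862

0.9862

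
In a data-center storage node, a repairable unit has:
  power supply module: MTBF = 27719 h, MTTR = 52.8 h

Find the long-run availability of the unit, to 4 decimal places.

A(power supply module) = MTBF/(MTBF+MTTR) = 27719/(27719+52.8) = 0.9981

0.9981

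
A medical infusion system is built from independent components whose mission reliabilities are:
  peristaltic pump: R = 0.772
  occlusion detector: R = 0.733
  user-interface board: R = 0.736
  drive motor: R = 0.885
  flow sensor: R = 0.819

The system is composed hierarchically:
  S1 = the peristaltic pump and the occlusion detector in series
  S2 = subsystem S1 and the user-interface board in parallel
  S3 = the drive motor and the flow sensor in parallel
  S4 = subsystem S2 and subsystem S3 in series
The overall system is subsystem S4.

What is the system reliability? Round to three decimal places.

Series (peristaltic pump and occlusion detector): 0.77200 × 0.73300 = 0.56588
Parallel ([0.56588] and user-interface board): 1 − (1 − 0.56588)(1 − 0.73600) = 0.88539
Parallel (drive motor and flow sensor): 1 − (1 − 0.88500)(1 − 0.81900) = 0.97919
Series ([0.88539] and [0.97919]): 0.88539 × 0.97919 = 0.867

0.867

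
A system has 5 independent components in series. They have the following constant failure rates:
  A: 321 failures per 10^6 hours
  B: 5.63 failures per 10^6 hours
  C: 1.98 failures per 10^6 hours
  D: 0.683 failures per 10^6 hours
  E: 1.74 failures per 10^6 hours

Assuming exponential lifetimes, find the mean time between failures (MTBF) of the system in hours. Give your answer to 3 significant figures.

3020

Series of exponential components: λ_sys = Σ λ_i
λ_sys = 0.000321 + 0.00000563 + 0.00000198 + 0.000000683 + 0.00000174 = 3.3103e-04 /h
MTBF = 1 / λ_sys = 3020 h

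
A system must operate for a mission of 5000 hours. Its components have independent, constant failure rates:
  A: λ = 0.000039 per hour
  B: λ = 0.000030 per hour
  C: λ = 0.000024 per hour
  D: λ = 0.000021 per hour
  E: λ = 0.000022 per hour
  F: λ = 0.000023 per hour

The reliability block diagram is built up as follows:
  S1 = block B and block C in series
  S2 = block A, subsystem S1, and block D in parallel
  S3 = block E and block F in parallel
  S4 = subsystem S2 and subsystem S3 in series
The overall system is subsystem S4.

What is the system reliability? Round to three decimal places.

R(A) = exp(−0.000039 × 5000) = 0.82283
R(B) = exp(−0.000030 × 5000) = 0.86071
R(C) = exp(−0.000024 × 5000) = 0.88692
R(D) = exp(−0.000021 × 5000) = 0.90032
R(E) = exp(−0.000022 × 5000) = 0.89583
R(F) = exp(−0.000023 × 5000) = 0.89137
Series (B and C): 0.86071 × 0.88692 = 0.76338
Parallel (A, [0.76338], and D): 1 − (1 − 0.82283)(1 − 0.76338)(1 − 0.90032) = 0.99582
Parallel (E and F): 1 − (1 − 0.89583)(1 − 0.89137) = 0.98868
Series ([0.99582] and [0.98868]): 0.99582 × 0.98868 = 0.985

0.985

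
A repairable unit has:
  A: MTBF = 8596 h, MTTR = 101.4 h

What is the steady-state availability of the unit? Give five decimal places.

A(A) = MTBF/(MTBF+MTTR) = 8596/(8596+101.4) = 0.98834

0.98834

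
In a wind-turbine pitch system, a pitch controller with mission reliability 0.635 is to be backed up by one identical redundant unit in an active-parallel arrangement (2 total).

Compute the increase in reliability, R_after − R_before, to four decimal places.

0.2318

R_before = 0.635
R_after = 1 − (1 − 0.635)^2 = 0.8668
ΔR = 0.8668 − 0.635 = 0.2318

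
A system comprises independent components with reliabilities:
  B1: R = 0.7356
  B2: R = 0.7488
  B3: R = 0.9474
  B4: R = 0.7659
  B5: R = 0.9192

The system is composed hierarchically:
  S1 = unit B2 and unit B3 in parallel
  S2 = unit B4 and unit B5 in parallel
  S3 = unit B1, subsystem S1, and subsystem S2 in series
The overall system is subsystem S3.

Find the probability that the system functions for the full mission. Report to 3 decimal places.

0.712

Parallel (B2 and B3): 1 − (1 − 0.74880)(1 − 0.94740) = 0.98679
Parallel (B4 and B5): 1 − (1 − 0.76590)(1 − 0.91920) = 0.98108
Series (B1, [0.98679], and [0.98108]): 0.73560 × 0.98679 × 0.98108 = 0.712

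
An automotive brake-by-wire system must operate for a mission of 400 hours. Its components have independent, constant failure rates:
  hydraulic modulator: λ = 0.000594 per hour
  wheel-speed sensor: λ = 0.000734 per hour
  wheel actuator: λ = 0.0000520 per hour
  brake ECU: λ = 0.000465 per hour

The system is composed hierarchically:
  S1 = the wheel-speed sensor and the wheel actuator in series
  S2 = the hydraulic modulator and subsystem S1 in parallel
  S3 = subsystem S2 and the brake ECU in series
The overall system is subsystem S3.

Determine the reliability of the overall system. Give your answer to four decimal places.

0.7829

R(hydraulic modulator) = exp(−0.000594 × 400) = 0.788518
R(wheel-speed sensor) = exp(−0.000734 × 400) = 0.745575
R(wheel actuator) = exp(−0.0000520 × 400) = 0.979415
R(brake ECU) = exp(−0.000465 × 400) = 0.830274
Series (wheel-speed sensor and wheel actuator): 0.745575 × 0.979415 = 0.730227
Parallel (hydraulic modulator and [0.730227]): 1 − (1 − 0.788518)(1 − 0.730227) = 0.942948
Series ([0.942948] and brake ECU): 0.942948 × 0.830274 = 0.7829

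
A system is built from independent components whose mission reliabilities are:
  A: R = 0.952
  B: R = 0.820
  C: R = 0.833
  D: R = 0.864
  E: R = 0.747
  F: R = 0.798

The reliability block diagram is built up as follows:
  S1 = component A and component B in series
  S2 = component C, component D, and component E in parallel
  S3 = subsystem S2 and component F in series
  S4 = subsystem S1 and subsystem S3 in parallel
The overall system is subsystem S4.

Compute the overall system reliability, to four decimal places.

Series (A and B): 0.952000 × 0.820000 = 0.780640
Parallel (C, D, and E): 1 − (1 − 0.833000)(1 − 0.864000)(1 − 0.747000) = 0.994254
Series ([0.994254] and F): 0.994254 × 0.798000 = 0.793415
Parallel ([0.780640] and [0.793415]): 1 − (1 − 0.780640)(1 − 0.793415) = 0.9547

0.9547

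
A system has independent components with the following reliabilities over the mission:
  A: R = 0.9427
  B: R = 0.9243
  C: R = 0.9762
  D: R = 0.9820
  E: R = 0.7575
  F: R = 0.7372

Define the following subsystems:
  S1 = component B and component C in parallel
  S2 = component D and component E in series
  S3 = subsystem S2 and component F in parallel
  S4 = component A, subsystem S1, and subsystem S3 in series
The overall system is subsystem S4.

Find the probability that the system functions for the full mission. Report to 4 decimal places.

Parallel (B and C): 1 − (1 − 0.924300)(1 − 0.976200) = 0.998198
Series (D and E): 0.982000 × 0.757500 = 0.743865
Parallel ([0.743865] and F): 1 − (1 − 0.743865)(1 − 0.737200) = 0.932688
Series (A, [0.998198], and [0.932688]): 0.942700 × 0.998198 × 0.932688 = 0.8777

0.8777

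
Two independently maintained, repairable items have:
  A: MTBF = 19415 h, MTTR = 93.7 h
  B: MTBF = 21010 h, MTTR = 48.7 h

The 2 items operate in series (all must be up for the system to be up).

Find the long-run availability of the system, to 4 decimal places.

0.9929

A(A) = MTBF/(MTBF+MTTR) = 19415/(19415+93.7) = 0.995197
A(B) = MTBF/(MTBF+MTTR) = 21010/(21010+48.7) = 0.997687
Series availability: 0.995197 × 0.997687 = 0.9929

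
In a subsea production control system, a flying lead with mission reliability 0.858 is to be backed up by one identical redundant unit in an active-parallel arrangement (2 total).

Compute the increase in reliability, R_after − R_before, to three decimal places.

0.122

R_before = 0.858
R_after = 1 − (1 − 0.858)^2 = 0.980
ΔR = 0.980 − 0.858 = 0.122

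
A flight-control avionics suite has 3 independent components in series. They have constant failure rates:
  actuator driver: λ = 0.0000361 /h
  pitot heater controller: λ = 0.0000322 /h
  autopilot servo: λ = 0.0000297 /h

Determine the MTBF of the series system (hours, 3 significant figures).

10200

Series of exponential components: λ_sys = Σ λ_i
λ_sys = 0.0000361 + 0.0000322 + 0.0000297 = 9.8000e-05 /h
MTBF = 1 / λ_sys = 10200 h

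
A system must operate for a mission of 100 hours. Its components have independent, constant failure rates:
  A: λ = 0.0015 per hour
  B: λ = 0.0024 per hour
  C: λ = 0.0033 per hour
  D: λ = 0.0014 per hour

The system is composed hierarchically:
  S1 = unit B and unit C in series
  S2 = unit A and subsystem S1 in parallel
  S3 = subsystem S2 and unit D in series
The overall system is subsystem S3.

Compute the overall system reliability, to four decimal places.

R(A) = exp(−0.0015 × 100) = 0.860708
R(B) = exp(−0.0024 × 100) = 0.786628
R(C) = exp(−0.0033 × 100) = 0.718924
R(D) = exp(−0.0014 × 100) = 0.869358
Series (B and C): 0.786628 × 0.718924 = 0.565526
Parallel (A and [0.565526]): 1 − (1 − 0.860708)(1 − 0.565526) = 0.939481
Series ([0.939481] and D): 0.939481 × 0.869358 = 0.8167

0.8167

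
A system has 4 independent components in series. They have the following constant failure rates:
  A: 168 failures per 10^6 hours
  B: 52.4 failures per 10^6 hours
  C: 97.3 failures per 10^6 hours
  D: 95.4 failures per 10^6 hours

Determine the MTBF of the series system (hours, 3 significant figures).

Series of exponential components: λ_sys = Σ λ_i
λ_sys = 0.000168 + 0.0000524 + 0.0000973 + 0.0000954 = 4.1310e-04 /h
MTBF = 1 / λ_sys = 2420 h

2420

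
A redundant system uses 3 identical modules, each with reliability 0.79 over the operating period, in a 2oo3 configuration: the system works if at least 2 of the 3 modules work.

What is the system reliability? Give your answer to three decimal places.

0.886

R = Σ_{i=2}^{3} C(3,i) p^i (1−p)^{3−i} with p = 0.79
C(3,2)·0.79^2·0.21^1 = 0.39318
C(3,3)·0.79^3·0.21^0 = 0.49304
Sum = 0.886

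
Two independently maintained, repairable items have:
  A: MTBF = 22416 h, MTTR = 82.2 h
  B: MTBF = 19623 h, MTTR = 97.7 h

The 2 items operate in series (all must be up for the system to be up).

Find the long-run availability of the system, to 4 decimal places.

0.9914

A(A) = MTBF/(MTBF+MTTR) = 22416/(22416+82.2) = 0.996346
A(B) = MTBF/(MTBF+MTTR) = 19623/(19623+97.7) = 0.995046
Series availability: 0.996346 × 0.995046 = 0.9914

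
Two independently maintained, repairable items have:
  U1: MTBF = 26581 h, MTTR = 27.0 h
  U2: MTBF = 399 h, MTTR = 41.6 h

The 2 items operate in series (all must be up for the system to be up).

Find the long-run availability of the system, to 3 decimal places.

A(U1) = MTBF/(MTBF+MTTR) = 26581/(26581+27.0) = 0.998985
A(U2) = MTBF/(MTBF+MTTR) = 399/(399+41.6) = 0.905583
Series availability: 0.998985 × 0.905583 = 0.905

0.905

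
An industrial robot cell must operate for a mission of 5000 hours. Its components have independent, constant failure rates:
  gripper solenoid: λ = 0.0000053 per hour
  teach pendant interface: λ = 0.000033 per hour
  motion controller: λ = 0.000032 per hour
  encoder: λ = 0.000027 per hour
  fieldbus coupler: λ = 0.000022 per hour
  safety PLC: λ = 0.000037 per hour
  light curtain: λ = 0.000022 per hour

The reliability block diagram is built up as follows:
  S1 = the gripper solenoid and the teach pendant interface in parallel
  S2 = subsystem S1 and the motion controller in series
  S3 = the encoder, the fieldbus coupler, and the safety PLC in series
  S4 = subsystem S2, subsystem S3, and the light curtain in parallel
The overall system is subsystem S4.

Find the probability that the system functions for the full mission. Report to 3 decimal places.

0.994

R(gripper solenoid) = exp(−0.0000053 × 5000) = 0.97385
R(teach pendant interface) = exp(−0.000033 × 5000) = 0.84789
R(motion controller) = exp(−0.000032 × 5000) = 0.85214
R(encoder) = exp(−0.000027 × 5000) = 0.87372
R(fieldbus coupler) = exp(−0.000022 × 5000) = 0.89583
R(safety PLC) = exp(−0.000037 × 5000) = 0.83110
R(light curtain) = exp(−0.000022 × 5000) = 0.89583
Parallel (gripper solenoid and teach pendant interface): 1 − (1 − 0.97385)(1 − 0.84789) = 0.99602
Series ([0.99602] and motion controller): 0.99602 × 0.85214 = 0.84875
Series (encoder, fieldbus coupler, and safety PLC): 0.87372 × 0.89583 × 0.83110 = 0.65051
Parallel ([0.84875], [0.65051], and light curtain): 1 − (1 − 0.84875)(1 − 0.65051)(1 − 0.89583) = 0.994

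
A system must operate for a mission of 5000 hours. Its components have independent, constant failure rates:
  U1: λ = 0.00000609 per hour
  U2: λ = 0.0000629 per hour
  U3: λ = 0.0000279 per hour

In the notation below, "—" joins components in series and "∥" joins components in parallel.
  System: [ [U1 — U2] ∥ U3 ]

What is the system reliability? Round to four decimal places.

R(U1) = exp(−0.00000609 × 5000) = 0.970009
R(U2) = exp(−0.0000629 × 5000) = 0.730154
R(U3) = exp(−0.0000279 × 5000) = 0.869793
Series (U1 and U2): 0.970009 × 0.730154 = 0.708256
Parallel ([0.708256] and U3): 1 − (1 − 0.708256)(1 − 0.869793) = 0.9620

0.9620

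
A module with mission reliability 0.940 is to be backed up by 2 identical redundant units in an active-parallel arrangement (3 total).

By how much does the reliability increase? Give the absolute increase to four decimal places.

R_before = 0.940
R_after = 1 − (1 − 0.940)^3 = 0.9998
ΔR = 0.9998 − 0.940 = 0.0598

0.0598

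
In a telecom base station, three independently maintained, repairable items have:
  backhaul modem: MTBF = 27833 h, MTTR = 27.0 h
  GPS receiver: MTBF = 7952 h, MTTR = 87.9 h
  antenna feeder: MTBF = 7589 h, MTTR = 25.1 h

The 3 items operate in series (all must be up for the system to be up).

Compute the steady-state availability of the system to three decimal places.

0.985

A(backhaul modem) = MTBF/(MTBF+MTTR) = 27833/(27833+27.0) = 0.999031
A(GPS receiver) = MTBF/(MTBF+MTTR) = 7952/(7952+87.9) = 0.989067
A(antenna feeder) = MTBF/(MTBF+MTTR) = 7589/(7589+25.1) = 0.996703
Series availability: 0.999031 × 0.989067 × 0.996703 = 0.985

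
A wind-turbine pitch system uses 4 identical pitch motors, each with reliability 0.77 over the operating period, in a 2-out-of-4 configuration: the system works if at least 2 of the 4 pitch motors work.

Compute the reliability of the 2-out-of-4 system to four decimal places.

R = Σ_{i=2}^{4} C(4,i) p^i (1−p)^{4−i} with p = 0.77
C(4,2)·0.77^2·0.23^2 = 0.188186
C(4,3)·0.77^3·0.23^1 = 0.420010
C(4,4)·0.77^4·0.23^0 = 0.351530
Sum = 0.9597

0.9597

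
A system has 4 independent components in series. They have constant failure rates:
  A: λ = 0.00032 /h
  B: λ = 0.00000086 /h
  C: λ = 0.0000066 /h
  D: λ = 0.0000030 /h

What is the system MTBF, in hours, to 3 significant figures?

Series of exponential components: λ_sys = Σ λ_i
λ_sys = 0.00032 + 0.00000086 + 0.0000066 + 0.0000030 = 3.3046e-04 /h
MTBF = 1 / λ_sys = 3030 h

3030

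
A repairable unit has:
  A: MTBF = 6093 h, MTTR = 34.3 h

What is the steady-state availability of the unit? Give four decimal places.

0.9944

A(A) = MTBF/(MTBF+MTTR) = 6093/(6093+34.3) = 0.9944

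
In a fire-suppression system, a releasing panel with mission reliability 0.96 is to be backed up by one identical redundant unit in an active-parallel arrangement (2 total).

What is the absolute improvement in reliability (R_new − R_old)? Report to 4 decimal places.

0.0384

R_before = 0.96
R_after = 1 − (1 − 0.96)^2 = 0.9984
ΔR = 0.9984 − 0.96 = 0.0384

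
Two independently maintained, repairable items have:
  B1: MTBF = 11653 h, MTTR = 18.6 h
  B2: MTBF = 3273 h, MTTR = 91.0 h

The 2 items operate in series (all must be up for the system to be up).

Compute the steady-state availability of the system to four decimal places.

0.9714

A(B1) = MTBF/(MTBF+MTTR) = 11653/(11653+18.6) = 0.998406
A(B2) = MTBF/(MTBF+MTTR) = 3273/(3273+91.0) = 0.972949
Series availability: 0.998406 × 0.972949 = 0.9714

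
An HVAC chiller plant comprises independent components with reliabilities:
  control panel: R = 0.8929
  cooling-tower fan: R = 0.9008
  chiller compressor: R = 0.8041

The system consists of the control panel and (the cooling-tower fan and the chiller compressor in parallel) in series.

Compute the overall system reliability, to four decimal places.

0.8755

Parallel (cooling-tower fan and chiller compressor): 1 − (1 − 0.900800)(1 − 0.804100) = 0.980567
Series (control panel and [0.980567]): 0.892900 × 0.980567 = 0.8755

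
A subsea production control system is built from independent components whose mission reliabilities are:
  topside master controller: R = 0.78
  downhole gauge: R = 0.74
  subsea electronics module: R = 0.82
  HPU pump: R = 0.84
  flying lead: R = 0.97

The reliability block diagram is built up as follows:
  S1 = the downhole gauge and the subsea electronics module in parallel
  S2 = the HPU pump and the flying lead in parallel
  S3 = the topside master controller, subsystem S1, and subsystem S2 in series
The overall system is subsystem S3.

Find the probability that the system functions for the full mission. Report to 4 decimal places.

Parallel (downhole gauge and subsea electronics module): 1 − (1 − 0.740000)(1 − 0.820000) = 0.953200
Parallel (HPU pump and flying lead): 1 − (1 − 0.840000)(1 − 0.970000) = 0.995200
Series (topside master controller, [0.953200], and [0.995200]): 0.780000 × 0.953200 × 0.995200 = 0.7399

0.7399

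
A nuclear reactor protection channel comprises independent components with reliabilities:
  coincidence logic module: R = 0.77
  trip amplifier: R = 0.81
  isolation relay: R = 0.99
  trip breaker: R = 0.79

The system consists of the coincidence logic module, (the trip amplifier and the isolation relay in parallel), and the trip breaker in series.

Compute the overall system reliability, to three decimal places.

0.607

Parallel (trip amplifier and isolation relay): 1 − (1 − 0.81000)(1 − 0.99000) = 0.99810
Series (coincidence logic module, [0.99810], and trip breaker): 0.77000 × 0.99810 × 0.79000 = 0.607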